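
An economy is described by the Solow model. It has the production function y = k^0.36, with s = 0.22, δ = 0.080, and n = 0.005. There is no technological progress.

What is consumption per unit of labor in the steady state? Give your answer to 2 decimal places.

c* ≈ 1.33

In steady state, investment equals break-even investment: s·k^α = (n + δ)·k.
Dividing both sides by k: k^(1−α) = s / (n + δ).
k^0.64 = 0.22 / (0.005 + 0.080) = 0.22 / 0.085 = 2.5882
k* = 2.5882^(1/0.64) ≈ 4.4188
y* = (k*)^α = 4.4188^0.36 ≈ 1.7073
c* = (1 − s)·y* = (1 − 0.22) × 1.7073 ≈ 1.3317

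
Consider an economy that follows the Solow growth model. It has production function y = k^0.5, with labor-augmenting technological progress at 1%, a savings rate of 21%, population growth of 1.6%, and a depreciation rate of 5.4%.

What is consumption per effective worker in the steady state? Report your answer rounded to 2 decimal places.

In steady state, investment equals break-even investment: s·k^α = (n + g + δ)·k.
Rearranging, k^(1−α) = s / (n + g + δ).
k^0.5 = 0.21 / (0.016 + 0.010 + 0.054) = 0.21 / 0.080 = 2.6250
k* = 2.6250^(1/0.5) ≈ 6.8906
y* = (k*)^α = 6.8906^0.5 ≈ 2.6250
c* = (1 − s)·y* = (1 − 0.21) × 2.6250 ≈ 2.0738

c* ≈ 2.07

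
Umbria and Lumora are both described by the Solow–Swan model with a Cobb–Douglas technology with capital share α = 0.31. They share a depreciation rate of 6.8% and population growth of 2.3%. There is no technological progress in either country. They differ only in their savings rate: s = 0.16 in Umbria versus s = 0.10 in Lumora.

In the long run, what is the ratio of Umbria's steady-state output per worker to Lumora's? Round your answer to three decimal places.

Steady-state y* = [s/(n + δ)]^(α/(1−α)), so the ratio is [ (s_U/(n + δ)_U) / (s_L/(n + δ)_L) ]^0.4493.
s_U/(n + δ)_U = 0.16/0.091 = 1.7582; s_L/(n + δ)_L = 0.10/0.091 = 1.0989.
Ratio = (1.7582/1.0989)^0.4493 = 1.6000^0.4493 ≈ 1.2351

ratio ≈ 1.235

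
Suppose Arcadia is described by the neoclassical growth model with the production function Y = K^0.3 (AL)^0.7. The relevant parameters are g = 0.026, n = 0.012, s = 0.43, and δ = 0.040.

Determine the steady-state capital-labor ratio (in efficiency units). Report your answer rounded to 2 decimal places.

At the steady state, Δk = 0, so s·k^α = (n + g + δ)·k.
Dividing both sides by k: k^(1−α) = s / (n + g + δ).
k^0.7 = 0.43 / (0.012 + 0.026 + 0.040) = 0.43 / 0.078 = 5.5128
k* = 5.5128^(1/0.7) ≈ 11.4579

k* = 11.46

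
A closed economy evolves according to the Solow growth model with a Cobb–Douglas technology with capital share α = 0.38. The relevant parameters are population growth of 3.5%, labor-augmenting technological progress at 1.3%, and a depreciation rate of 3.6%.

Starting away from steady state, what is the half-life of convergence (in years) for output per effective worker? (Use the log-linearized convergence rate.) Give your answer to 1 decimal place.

t_½ ≈ 13.3 years

Near the steady state the convergence rate is λ = (1 − α)(n + g + δ).
λ = (1 − 0.38) × 0.084 = 0.62 × 0.084 = 0.05208
Half-life = ln 2 / λ = 0.6931 / 0.05208 ≈ 13.31 years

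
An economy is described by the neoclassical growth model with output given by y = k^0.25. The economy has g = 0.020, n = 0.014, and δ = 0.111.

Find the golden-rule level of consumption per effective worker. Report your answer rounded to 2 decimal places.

At the golden rule, f'(k) = n + g + δ, so α·k^(α−1) = n + g + δ and k_gold = (α/(n + g + δ))^(1/(1−α)).
k_gold = (0.25/0.145)^(1/0.75) = 1.7241^1.3333 ≈ 2.0673
c_gold = f(k_gold) − (n + g + δ)·k_gold = 1.1991 − 0.145×2.0673 ≈ 0.8993

c_gold ≈ 0.90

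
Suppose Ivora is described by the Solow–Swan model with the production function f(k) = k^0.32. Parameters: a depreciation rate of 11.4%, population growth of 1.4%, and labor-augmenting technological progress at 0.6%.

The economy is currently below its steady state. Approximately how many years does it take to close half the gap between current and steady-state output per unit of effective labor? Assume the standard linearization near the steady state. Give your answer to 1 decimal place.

Near the steady state the convergence rate is λ = (1 − α)(n + g + δ).
λ = (1 − 0.32) × 0.134 = 0.68 × 0.134 = 0.09112
Half-life = ln 2 / λ = 0.6931 / 0.09112 ≈ 7.61 years

about 7.6 years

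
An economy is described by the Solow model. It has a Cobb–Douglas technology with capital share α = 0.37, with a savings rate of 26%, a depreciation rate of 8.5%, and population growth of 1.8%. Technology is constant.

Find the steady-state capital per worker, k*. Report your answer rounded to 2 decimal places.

k* = 4.35

In steady state, investment equals break-even investment: s·k^α = (n + δ)·k.
Rearranging, k^(1−α) = s / (n + δ).
k^0.63 = 0.26 / (0.018 + 0.085) = 0.26 / 0.103 = 2.5243
k* = 2.5243^(1/0.63) ≈ 4.3483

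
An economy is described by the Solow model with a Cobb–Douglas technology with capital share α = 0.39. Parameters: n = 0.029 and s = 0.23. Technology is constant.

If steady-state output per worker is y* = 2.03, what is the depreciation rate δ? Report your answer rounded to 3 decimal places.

In steady state, investment equals break-even investment: s·k^α = (n + δ)·k.
Since y* = [s/(n + δ)]^(α/(1−α)), we have s/(n + δ) = (y*)^((1−α)/α) = 2.03^1.5641 = 3.0266.
Therefore n + δ = s / 3.0266 = 0.23 / 3.0266 = 0.0760, so δ = 0.0760 − 0.029 = 0.0470.

δ ≈ 0.047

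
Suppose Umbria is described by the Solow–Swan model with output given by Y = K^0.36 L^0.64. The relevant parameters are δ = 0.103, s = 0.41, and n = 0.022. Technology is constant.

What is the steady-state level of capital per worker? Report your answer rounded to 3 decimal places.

In steady state, investment equals break-even investment: s·k^α = (n + δ)·k.
Rearranging, k^(1−α) = s / (n + δ).
k^0.64 = 0.41 / (0.022 + 0.103) = 0.41 / 0.125 = 3.2800
k* = 3.2800^(1/0.64) ≈ 6.3981

k* = 6.398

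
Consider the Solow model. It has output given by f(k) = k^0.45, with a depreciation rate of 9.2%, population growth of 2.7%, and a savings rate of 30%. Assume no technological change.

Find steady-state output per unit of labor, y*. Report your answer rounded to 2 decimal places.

At the steady state, Δk = 0, so s·k^α = (n + δ)·k.
Dividing both sides by k: k^(1−α) = s / (n + δ).
k^0.55 = 0.30 / (0.027 + 0.092) = 0.30 / 0.119 = 2.5210
k* = 2.5210^(1/0.55) ≈ 5.3720
y* = (k*)^α = 5.3720^0.45 ≈ 2.1309

y* ≈ 2.13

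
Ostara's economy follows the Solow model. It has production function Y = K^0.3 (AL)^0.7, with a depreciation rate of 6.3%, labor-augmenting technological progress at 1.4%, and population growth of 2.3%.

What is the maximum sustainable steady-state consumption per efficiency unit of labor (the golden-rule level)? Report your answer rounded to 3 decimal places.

c_gold ≈ 1.121

At the golden rule, f'(k) = n + g + δ, so α·k^(α−1) = n + g + δ and k_gold = (α/(n + g + δ))^(1/(1−α)).
k_gold = (0.3/0.100)^(1/0.7) = 3.0000^1.4286 ≈ 4.8041
c_gold = f(k_gold) − (n + g + δ)·k_gold = 1.6013 − 0.100×4.8041 ≈ 1.1209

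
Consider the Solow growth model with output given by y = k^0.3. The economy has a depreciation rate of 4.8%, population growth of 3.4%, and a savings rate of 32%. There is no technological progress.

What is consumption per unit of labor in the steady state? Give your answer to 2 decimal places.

In steady state, investment equals break-even investment: s·k^α = (n + δ)·k.
Rearranging, k^(1−α) = s / (n + δ).
k^0.7 = 0.32 / (0.034 + 0.048) = 0.32 / 0.082 = 3.9024
k* = 3.9024^(1/0.7) ≈ 6.9945
y* = (k*)^α = 6.9945^0.3 ≈ 1.7924
c* = (1 − s)·y* = (1 − 0.32) × 1.7924 ≈ 1.2188

c* = 1.22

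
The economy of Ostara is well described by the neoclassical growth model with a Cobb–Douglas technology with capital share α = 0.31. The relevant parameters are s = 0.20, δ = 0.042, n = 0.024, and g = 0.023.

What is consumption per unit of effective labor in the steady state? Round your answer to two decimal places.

c* ≈ 1.15

At the steady state, Δk = 0, so s·k^α = (n + g + δ)·k.
Rearranging, k^(1−α) = s / (n + g + δ).
k^0.69 = 0.20 / (0.024 + 0.023 + 0.042) = 0.20 / 0.089 = 2.2472
k* = 2.2472^(1/0.69) ≈ 3.2331
y* = (k*)^α = 3.2331^0.31 ≈ 1.4387
c* = (1 − s)·y* = (1 − 0.20) × 1.4387 ≈ 1.1510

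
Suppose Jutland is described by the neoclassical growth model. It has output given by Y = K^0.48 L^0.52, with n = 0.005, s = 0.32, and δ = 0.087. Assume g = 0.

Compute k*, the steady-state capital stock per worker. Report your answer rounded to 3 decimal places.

At the steady state, Δk = 0, so s·k^α = (n + δ)·k.
Rearranging, k^(1−α) = s / (n + δ).
k^0.52 = 0.32 / (0.005 + 0.087) = 0.32 / 0.092 = 3.4783
k* = 3.4783^(1/0.52) ≈ 10.9923

k* = 10.992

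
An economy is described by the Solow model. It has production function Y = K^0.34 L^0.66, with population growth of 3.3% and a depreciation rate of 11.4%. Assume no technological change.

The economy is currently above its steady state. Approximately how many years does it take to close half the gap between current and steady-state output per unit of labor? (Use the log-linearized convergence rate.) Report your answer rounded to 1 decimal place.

Near the steady state the convergence rate is λ = (1 − α)(n + δ).
λ = (1 − 0.34) × 0.147 = 0.66 × 0.147 = 0.09702
Half-life = ln 2 / λ = 0.6931 / 0.09702 ≈ 7.14 years

half-life ≈ 7.1 years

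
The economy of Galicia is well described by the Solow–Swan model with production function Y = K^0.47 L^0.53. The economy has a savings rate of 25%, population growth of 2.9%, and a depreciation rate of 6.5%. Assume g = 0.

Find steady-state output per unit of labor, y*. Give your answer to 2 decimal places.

At the steady state, Δk = 0, so s·k^α = (n + δ)·k.
Dividing both sides by k: k^(1−α) = s / (n + δ).
k^0.53 = 0.25 / (0.029 + 0.065) = 0.25 / 0.094 = 2.6596
k* = 2.6596^(1/0.53) ≈ 6.3320
y* = (k*)^α = 6.3320^0.47 ≈ 2.3808

y* ≈ 2.38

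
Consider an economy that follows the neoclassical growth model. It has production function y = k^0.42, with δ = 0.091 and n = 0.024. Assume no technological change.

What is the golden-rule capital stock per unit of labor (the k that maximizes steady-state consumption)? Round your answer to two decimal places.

k_gold ≈ 9.33

The golden rule sets f'(k) = n + δ, i.e. α·k^(α−1) = n + δ.
So k^(1−α) = α / (n + δ) = 0.42 / 0.115 = 3.6522.
k_gold = 3.6522^(1/0.58) ≈ 9.3309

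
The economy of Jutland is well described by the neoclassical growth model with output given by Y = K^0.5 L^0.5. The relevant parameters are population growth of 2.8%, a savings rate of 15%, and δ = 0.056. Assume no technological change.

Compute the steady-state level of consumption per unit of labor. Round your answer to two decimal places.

In steady state, investment equals break-even investment: s·k^α = (n + δ)·k.
Dividing both sides by k: k^(1−α) = s / (n + δ).
k^0.5 = 0.15 / (0.028 + 0.056) = 0.15 / 0.084 = 1.7857
k* = 1.7857^(1/0.5) ≈ 3.1887
y* = (k*)^α = 3.1887^0.5 ≈ 1.7857
c* = (1 − s)·y* = (1 − 0.15) × 1.7857 ≈ 1.5178

c* = 1.52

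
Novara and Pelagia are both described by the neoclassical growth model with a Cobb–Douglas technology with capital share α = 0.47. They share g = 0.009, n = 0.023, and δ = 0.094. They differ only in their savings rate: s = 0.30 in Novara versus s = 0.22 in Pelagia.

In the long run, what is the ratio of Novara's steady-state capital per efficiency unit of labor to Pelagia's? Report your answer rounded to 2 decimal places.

Steady-state k* = [s/(n + g + δ)]^(1/(1−α)), so the ratio is [ (s_N/(n + g + δ)_N) / (s_P/(n + g + δ)_P) ]^1.8868.
s_N/(n + g + δ)_N = 0.30/0.126 = 2.3810; s_P/(n + g + δ)_P = 0.22/0.126 = 1.7460.
Ratio = (2.3810/1.7460)^1.8868 = 1.3637^1.8868 ≈ 1.7955

k*_N / k*_P ≈ 1.80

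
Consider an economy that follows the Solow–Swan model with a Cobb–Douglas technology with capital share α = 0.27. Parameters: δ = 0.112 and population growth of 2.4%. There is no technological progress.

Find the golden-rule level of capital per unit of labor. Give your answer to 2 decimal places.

k_gold ≈ 2.56

The golden rule sets f'(k) = n + δ, i.e. α·k^(α−1) = n + δ.
So k^(1−α) = α / (n + δ) = 0.27 / 0.136 = 1.9853.
k_gold = 1.9853^(1/0.73) ≈ 2.5585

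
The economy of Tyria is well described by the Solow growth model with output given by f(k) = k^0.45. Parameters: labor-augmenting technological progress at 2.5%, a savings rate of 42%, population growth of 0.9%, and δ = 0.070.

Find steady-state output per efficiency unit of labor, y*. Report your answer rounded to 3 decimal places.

y* = 3.133

At the steady state, Δk = 0, so s·k^α = (n + g + δ)·k.
Dividing both sides by k: k^(1−α) = s / (n + g + δ).
k^0.55 = 0.42 / (0.009 + 0.025 + 0.070) = 0.42 / 0.104 = 4.0385
k* = 4.0385^(1/0.55) ≈ 12.6537
y* = (k*)^α = 12.6537^0.45 ≈ 3.1333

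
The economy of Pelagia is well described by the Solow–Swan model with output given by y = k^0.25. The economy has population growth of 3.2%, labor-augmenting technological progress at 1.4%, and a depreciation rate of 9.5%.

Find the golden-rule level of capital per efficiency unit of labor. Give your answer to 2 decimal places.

k_gold ≈ 2.15

The golden rule sets f'(k) = n + g + δ, i.e. α·k^(α−1) = n + g + δ.
So k^(1−α) = α / (n + g + δ) = 0.25 / 0.141 = 1.7730.
k_gold = 1.7730^(1/0.75) ≈ 2.1459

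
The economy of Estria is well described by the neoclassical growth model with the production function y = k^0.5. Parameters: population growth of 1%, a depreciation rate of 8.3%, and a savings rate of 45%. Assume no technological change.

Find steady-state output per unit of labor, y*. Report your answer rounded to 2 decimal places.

Steady state requires s·f(k) = (n + δ)·k, i.e. s·k^α = (n + δ)·k.
Dividing both sides by k: k^(1−α) = s / (n + δ).
k^0.5 = 0.45 / (0.010 + 0.083) = 0.45 / 0.093 = 4.8387
k* = 4.8387^(1/0.5) ≈ 23.4130
y* = (k*)^α = 23.4130^0.5 ≈ 4.8387

y* = 4.84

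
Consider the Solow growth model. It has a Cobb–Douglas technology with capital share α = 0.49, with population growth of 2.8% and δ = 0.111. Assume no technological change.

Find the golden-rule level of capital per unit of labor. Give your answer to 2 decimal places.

The golden rule sets f'(k) = n + δ, i.e. α·k^(α−1) = n + δ.
So k^(1−α) = α / (n + δ) = 0.49 / 0.139 = 3.5252.
k_gold = 3.5252^(1/0.51) ≈ 11.8279

k_gold ≈ 11.83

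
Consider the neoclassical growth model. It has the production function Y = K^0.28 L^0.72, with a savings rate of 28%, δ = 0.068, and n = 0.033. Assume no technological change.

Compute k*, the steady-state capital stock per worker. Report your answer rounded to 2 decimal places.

k* ≈ 4.12

At the steady state, Δk = 0, so s·k^α = (n + δ)·k.
Rearranging, k^(1−α) = s / (n + δ).
k^0.72 = 0.28 / (0.033 + 0.068) = 0.28 / 0.101 = 2.7723
k* = 2.7723^(1/0.72) ≈ 4.1215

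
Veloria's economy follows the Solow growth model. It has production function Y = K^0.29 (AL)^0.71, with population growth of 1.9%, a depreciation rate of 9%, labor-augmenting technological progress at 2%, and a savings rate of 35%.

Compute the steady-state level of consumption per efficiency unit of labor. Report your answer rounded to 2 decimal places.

At the steady state, Δk = 0, so s·k^α = (n + g + δ)·k.
Rearranging, k^(1−α) = s / (n + g + δ).
k^0.71 = 0.35 / (0.019 + 0.020 + 0.090) = 0.35 / 0.129 = 2.7132
k* = 2.7132^(1/0.71) ≈ 4.0789
y* = (k*)^α = 4.0789^0.29 ≈ 1.5033
c* = (1 − s)·y* = (1 − 0.35) × 1.5033 ≈ 0.9771

c* = 0.98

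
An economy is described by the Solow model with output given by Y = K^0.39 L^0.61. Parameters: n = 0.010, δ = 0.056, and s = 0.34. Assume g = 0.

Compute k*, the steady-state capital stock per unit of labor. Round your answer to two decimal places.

k* ≈ 14.69

At the steady state, Δk = 0, so s·k^α = (n + δ)·k.
Rearranging, k^(1−α) = s / (n + δ).
k^0.61 = 0.34 / (0.010 + 0.056) = 0.34 / 0.066 = 5.1515
k* = 5.1515^(1/0.61) ≈ 14.6928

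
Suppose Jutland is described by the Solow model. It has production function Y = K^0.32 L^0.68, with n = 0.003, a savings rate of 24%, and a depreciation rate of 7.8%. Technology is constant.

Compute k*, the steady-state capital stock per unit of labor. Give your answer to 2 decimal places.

k* ≈ 4.94

At the steady state, Δk = 0, so s·k^α = (n + δ)·k.
Dividing both sides by k: k^(1−α) = s / (n + δ).
k^0.68 = 0.24 / (0.003 + 0.078) = 0.24 / 0.081 = 2.9630
k* = 2.9630^(1/0.68) ≈ 4.9400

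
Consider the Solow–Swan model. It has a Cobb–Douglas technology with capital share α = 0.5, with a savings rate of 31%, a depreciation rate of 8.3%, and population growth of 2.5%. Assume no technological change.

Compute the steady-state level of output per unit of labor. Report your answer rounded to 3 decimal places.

Steady state requires s·f(k) = (n + δ)·k, i.e. s·k^α = (n + δ)·k.
Rearranging, k^(1−α) = s / (n + δ).
k^0.5 = 0.31 / (0.025 + 0.083) = 0.31 / 0.108 = 2.8704
k* = 2.8704^(1/0.5) ≈ 8.2392
y* = (k*)^α = 8.2392^0.5 ≈ 2.8704

y* = 2.870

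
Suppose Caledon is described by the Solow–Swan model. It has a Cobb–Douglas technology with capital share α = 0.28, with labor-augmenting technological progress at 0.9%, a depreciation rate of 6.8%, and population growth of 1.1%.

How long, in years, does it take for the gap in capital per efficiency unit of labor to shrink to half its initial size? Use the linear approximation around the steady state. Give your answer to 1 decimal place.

Near the steady state the convergence rate is λ = (1 − α)(n + g + δ).
λ = (1 − 0.28) × 0.088 = 0.72 × 0.088 = 0.06336
Half-life = ln 2 / λ = 0.6931 / 0.06336 ≈ 10.94 years

t_½ ≈ 10.9 years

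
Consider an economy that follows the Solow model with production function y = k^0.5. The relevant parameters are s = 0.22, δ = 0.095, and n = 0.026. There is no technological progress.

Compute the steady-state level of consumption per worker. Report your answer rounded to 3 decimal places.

c* = 1.418

Steady state requires s·f(k) = (n + δ)·k, i.e. s·k^α = (n + δ)·k.
Dividing both sides by k: k^(1−α) = s / (n + δ).
k^0.5 = 0.22 / (0.026 + 0.095) = 0.22 / 0.121 = 1.8182
k* = 1.8182^(1/0.5) ≈ 3.3059
y* = (k*)^α = 3.3059^0.5 ≈ 1.8182
c* = (1 − s)·y* = (1 − 0.22) × 1.8182 ≈ 1.4182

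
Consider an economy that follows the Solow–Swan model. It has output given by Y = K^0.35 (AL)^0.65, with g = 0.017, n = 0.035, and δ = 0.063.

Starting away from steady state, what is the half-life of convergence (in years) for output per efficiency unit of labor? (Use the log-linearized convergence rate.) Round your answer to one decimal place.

about 9.3 years

Near the steady state the convergence rate is λ = (1 − α)(n + g + δ).
λ = (1 − 0.35) × 0.115 = 0.65 × 0.115 = 0.07475
Half-life = ln 2 / λ = 0.6931 / 0.07475 ≈ 9.27 years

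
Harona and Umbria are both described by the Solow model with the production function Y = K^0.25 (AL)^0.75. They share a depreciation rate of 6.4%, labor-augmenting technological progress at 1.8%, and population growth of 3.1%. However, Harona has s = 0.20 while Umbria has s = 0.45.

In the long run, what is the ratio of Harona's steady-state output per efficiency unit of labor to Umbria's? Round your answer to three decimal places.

y*_H / y*_U ≈ 0.763

Steady-state y* = [s/(n + g + δ)]^(α/(1−α)), so the ratio is [ (s_H/(n + g + δ)_H) / (s_U/(n + g + δ)_U) ]^0.3333.
s_H/(n + g + δ)_H = 0.20/0.113 = 1.7699; s_U/(n + g + δ)_U = 0.45/0.113 = 3.9823.
Ratio = (1.7699/3.9823)^0.3333 = 0.4444^0.3333 ≈ 0.7631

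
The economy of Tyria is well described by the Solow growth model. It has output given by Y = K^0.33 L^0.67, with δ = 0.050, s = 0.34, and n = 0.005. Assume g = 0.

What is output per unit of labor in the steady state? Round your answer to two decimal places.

y* ≈ 2.45

In steady state, investment equals break-even investment: s·k^α = (n + δ)·k.
Dividing both sides by k: k^(1−α) = s / (n + δ).
k^0.67 = 0.34 / (0.005 + 0.050) = 0.34 / 0.055 = 6.1818
k* = 6.1818^(1/0.67) ≈ 15.1624
y* = (k*)^α = 15.1624^0.33 ≈ 2.4528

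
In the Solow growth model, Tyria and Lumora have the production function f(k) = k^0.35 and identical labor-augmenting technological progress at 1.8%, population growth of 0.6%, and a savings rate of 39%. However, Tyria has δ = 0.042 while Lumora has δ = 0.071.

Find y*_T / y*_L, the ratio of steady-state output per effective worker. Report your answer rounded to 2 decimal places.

ratio ≈ 1.22

Steady-state y* = [s/(n + g + δ)]^(α/(1−α)), so the ratio is [ (s_T/(n + g + δ)_T) / (s_L/(n + g + δ)_L) ]^0.5385.
s_T/(n + g + δ)_T = 0.39/0.066 = 5.9091; s_L/(n + g + δ)_L = 0.39/0.095 = 4.1053.
Ratio = (5.9091/4.1053)^0.5385 = 1.4394^0.5385 ≈ 1.2167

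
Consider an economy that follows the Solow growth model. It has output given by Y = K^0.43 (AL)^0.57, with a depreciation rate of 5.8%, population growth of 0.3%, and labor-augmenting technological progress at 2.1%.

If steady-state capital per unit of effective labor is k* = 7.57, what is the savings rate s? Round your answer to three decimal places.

s ≈ 0.260

In steady state, investment equals break-even investment: s·k^α = (n + g + δ)·k.
So s / (n + g + δ) = (k*)^(1−α) = 7.57^0.57 = 3.1702.
Therefore s = 3.1702 × (n + g + δ) = 3.1702 × 0.082 = 0.2600.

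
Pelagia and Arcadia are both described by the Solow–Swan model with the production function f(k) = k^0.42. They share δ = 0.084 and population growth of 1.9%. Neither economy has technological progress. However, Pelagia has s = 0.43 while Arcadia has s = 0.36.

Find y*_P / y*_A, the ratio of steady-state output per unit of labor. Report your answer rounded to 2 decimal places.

y*_P / y*_A ≈ 1.14

Steady-state y* = [s/(n + δ)]^(α/(1−α)), so the ratio is [ (s_P/(n + δ)_P) / (s_A/(n + δ)_A) ]^0.7241.
s_P/(n + δ)_P = 0.43/0.103 = 4.1748; s_A/(n + δ)_A = 0.36/0.103 = 3.4951.
Ratio = (4.1748/3.4951)^0.7241 = 1.1945^0.7241 ≈ 1.1373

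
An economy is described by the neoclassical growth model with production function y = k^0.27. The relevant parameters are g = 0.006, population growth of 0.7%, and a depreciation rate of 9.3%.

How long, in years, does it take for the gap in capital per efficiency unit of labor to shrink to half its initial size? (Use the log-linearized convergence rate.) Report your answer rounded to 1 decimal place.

half-life ≈ 9.0 years

Near the steady state the convergence rate is λ = (1 − α)(n + g + δ).
λ = (1 − 0.27) × 0.106 = 0.73 × 0.106 = 0.07738
Half-life = ln 2 / λ = 0.6931 / 0.07738 ≈ 8.96 years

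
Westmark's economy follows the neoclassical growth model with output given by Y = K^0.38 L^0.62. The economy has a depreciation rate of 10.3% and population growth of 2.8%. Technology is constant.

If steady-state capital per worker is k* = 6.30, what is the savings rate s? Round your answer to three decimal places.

Steady state requires s·f(k) = (n + δ)·k, i.e. s·k^α = (n + δ)·k.
So s / (n + δ) = (k*)^(1−α) = 6.30^0.62 = 3.1303.
Therefore s = 3.1303 × (n + δ) = 3.1303 × 0.131 = 0.4101.

s ≈ 0.410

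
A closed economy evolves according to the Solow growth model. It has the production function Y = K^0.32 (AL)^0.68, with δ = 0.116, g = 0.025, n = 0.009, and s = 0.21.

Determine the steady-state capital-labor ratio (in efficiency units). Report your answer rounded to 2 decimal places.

k* = 1.64

At the steady state, Δk = 0, so s·k^α = (n + g + δ)·k.
Dividing both sides by k: k^(1−α) = s / (n + g + δ).
k^0.68 = 0.21 / (0.009 + 0.025 + 0.116) = 0.21 / 0.150 = 1.4000
k* = 1.4000^(1/0.68) ≈ 1.6402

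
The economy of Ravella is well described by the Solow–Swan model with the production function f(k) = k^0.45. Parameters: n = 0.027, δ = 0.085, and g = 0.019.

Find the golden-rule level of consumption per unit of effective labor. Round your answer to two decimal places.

c_gold ≈ 1.51

At the golden rule, f'(k) = n + g + δ, so α·k^(α−1) = n + g + δ and k_gold = (α/(n + g + δ))^(1/(1−α)).
k_gold = (0.45/0.131)^(1/0.55) = 3.4351^1.8182 ≈ 9.4286
c_gold = f(k_gold) − (n + g + δ)·k_gold = 2.7447 − 0.131×9.4286 ≈ 1.5096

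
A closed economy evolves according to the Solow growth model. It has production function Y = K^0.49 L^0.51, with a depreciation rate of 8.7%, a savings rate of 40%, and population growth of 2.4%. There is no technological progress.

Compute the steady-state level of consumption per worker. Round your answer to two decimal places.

c* = 2.06

At the steady state, Δk = 0, so s·k^α = (n + δ)·k.
Rearranging, k^(1−α) = s / (n + δ).
k^0.51 = 0.40 / (0.024 + 0.087) = 0.40 / 0.111 = 3.6036
k* = 3.6036^(1/0.51) ≈ 12.3492
y* = (k*)^α = 12.3492^0.49 ≈ 3.4269
c* = (1 − s)·y* = (1 − 0.40) × 3.4269 ≈ 2.0561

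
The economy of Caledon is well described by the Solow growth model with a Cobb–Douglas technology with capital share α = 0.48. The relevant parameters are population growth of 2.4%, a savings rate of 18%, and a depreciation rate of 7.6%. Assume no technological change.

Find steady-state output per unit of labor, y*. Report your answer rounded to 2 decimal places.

y* ≈ 1.72

In steady state, investment equals break-even investment: s·k^α = (n + δ)·k.
Rearranging, k^(1−α) = s / (n + δ).
k^0.52 = 0.18 / (0.024 + 0.076) = 0.18 / 0.100 = 1.8000
k* = 1.8000^(1/0.52) ≈ 3.0968
y* = (k*)^α = 3.0968^0.48 ≈ 1.7204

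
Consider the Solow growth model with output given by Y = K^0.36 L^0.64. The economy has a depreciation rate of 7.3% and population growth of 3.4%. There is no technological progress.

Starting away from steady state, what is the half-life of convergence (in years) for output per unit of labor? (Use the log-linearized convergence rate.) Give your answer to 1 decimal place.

about 10.1 years

Near the steady state the convergence rate is λ = (1 − α)(n + δ).
λ = (1 − 0.36) × 0.107 = 0.64 × 0.107 = 0.06848
Half-life = ln 2 / λ = 0.6931 / 0.06848 ≈ 10.12 years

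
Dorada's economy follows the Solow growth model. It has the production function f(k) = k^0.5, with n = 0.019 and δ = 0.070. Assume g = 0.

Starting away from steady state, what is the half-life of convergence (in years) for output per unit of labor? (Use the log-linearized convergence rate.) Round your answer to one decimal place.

t_½ ≈ 15.6 years

Near the steady state the convergence rate is λ = (1 − α)(n + δ).
λ = (1 − 0.5) × 0.089 = 0.5 × 0.089 = 0.0445
Half-life = ln 2 / λ = 0.6931 / 0.0445 ≈ 15.58 years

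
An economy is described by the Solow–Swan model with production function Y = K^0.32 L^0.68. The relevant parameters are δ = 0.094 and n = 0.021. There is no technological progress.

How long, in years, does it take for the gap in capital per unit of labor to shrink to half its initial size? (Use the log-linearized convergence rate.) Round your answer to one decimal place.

Near the steady state the convergence rate is λ = (1 − α)(n + δ).
λ = (1 − 0.32) × 0.115 = 0.68 × 0.115 = 0.0782
Half-life = ln 2 / λ = 0.6931 / 0.0782 ≈ 8.86 years

t_½ ≈ 8.9 years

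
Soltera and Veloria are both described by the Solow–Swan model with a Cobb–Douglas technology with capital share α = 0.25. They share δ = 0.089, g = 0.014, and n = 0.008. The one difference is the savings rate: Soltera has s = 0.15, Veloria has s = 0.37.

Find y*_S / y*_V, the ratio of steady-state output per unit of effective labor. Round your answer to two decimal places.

y*_S / y*_V ≈ 0.74

Steady-state y* = [s/(n + g + δ)]^(α/(1−α)), so the ratio is [ (s_S/(n + g + δ)_S) / (s_V/(n + g + δ)_V) ]^0.3333.
s_S/(n + g + δ)_S = 0.15/0.111 = 1.3514; s_V/(n + g + δ)_V = 0.37/0.111 = 3.3333.
Ratio = (1.3514/3.3333)^0.3333 = 0.4054^0.3333 ≈ 0.7401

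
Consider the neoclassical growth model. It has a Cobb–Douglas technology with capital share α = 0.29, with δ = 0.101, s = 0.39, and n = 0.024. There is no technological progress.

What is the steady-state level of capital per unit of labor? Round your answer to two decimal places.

k* = 4.97

In steady state, investment equals break-even investment: s·k^α = (n + δ)·k.
Rearranging, k^(1−α) = s / (n + δ).
k^0.71 = 0.39 / (0.024 + 0.101) = 0.39 / 0.125 = 3.1200
k* = 3.1200^(1/0.71) ≈ 4.9658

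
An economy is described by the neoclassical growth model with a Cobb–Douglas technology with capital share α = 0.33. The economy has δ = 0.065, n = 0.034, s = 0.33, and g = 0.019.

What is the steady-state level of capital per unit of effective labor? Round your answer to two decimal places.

At the steady state, Δk = 0, so s·k^α = (n + g + δ)·k.
Rearranging, k^(1−α) = s / (n + g + δ).
k^0.67 = 0.33 / (0.034 + 0.019 + 0.065) = 0.33 / 0.118 = 2.7966
k* = 2.7966^(1/0.67) ≈ 4.6410

k* ≈ 4.64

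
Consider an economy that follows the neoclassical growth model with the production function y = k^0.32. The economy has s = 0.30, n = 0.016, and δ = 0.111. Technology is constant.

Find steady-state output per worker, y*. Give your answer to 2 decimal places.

y* ≈ 1.50

In steady state, investment equals break-even investment: s·k^α = (n + δ)·k.
Rearranging, k^(1−α) = s / (n + δ).
k^0.68 = 0.30 / (0.016 + 0.111) = 0.30 / 0.127 = 2.3622
k* = 2.3622^(1/0.68) ≈ 3.5399
y* = (k*)^α = 3.5399^0.32 ≈ 1.4986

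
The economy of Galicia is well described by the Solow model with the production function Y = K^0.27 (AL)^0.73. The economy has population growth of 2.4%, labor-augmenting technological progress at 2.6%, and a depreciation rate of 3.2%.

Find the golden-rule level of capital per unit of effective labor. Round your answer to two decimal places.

The golden rule sets f'(k) = n + g + δ, i.e. α·k^(α−1) = n + g + δ.
So k^(1−α) = α / (n + g + δ) = 0.27 / 0.082 = 3.2927.
k_gold = 3.2927^(1/0.73) ≈ 5.1165

k_gold ≈ 5.12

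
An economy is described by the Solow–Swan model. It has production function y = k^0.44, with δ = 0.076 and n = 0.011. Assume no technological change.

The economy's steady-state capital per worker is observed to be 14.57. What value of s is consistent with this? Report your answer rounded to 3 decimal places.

s ≈ 0.390

In steady state, investment equals break-even investment: s·k^α = (n + δ)·k.
So s / (n + δ) = (k*)^(1−α) = 14.57^0.56 = 4.4827.
Therefore s = 4.4827 × (n + δ) = 4.4827 × 0.087 = 0.3900.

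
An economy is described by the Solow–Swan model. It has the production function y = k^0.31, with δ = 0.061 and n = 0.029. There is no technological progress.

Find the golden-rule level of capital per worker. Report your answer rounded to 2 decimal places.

k_gold ≈ 6.00

The golden rule sets f'(k) = n + δ, i.e. α·k^(α−1) = n + δ.
So k^(1−α) = α / (n + δ) = 0.31 / 0.090 = 3.4444.
k_gold = 3.4444^(1/0.69) ≈ 6.0038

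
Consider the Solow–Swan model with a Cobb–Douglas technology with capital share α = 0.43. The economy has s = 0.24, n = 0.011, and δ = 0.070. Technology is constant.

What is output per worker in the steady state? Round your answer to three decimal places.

Steady state requires s·f(k) = (n + δ)·k, i.e. s·k^α = (n + δ)·k.
Dividing both sides by k: k^(1−α) = s / (n + δ).
k^0.57 = 0.24 / (0.011 + 0.070) = 0.24 / 0.081 = 2.9630
k* = 2.9630^(1/0.57) ≈ 6.7236
y* = (k*)^α = 6.7236^0.43 ≈ 2.2692

y* ≈ 2.269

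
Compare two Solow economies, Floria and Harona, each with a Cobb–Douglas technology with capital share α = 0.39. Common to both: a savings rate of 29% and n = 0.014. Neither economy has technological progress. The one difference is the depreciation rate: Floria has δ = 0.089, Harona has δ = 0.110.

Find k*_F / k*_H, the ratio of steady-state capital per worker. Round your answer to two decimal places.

Steady-state k* = [s/(n + δ)]^(1/(1−α)), so the ratio is [ (s_F/(n + δ)_F) / (s_H/(n + δ)_H) ]^1.6393.
s_F/(n + δ)_F = 0.29/0.103 = 2.8155; s_H/(n + δ)_H = 0.29/0.124 = 2.3387.
Ratio = (2.8155/2.3387)^1.6393 = 1.2039^1.6393 ≈ 1.3555

ratio ≈ 1.36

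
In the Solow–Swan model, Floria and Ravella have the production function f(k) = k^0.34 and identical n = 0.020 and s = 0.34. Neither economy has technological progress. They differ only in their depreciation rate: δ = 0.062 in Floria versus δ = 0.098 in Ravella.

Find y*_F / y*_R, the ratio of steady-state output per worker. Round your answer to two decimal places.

y*_F / y*_R ≈ 1.21

Steady-state y* = [s/(n + δ)]^(α/(1−α)), so the ratio is [ (s_F/(n + δ)_F) / (s_R/(n + δ)_R) ]^0.5152.
s_F/(n + δ)_F = 0.34/0.082 = 4.1463; s_R/(n + δ)_R = 0.34/0.118 = 2.8814.
Ratio = (4.1463/2.8814)^0.5152 = 1.4390^0.5152 ≈ 1.2062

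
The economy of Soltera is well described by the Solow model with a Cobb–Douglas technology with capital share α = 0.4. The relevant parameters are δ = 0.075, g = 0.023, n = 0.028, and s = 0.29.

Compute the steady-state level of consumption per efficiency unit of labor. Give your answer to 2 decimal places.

c* ≈ 1.24

Steady state requires s·f(k) = (n + g + δ)·k, i.e. s·k^α = (n + g + δ)·k.
Rearranging, k^(1−α) = s / (n + g + δ).
k^0.6 = 0.29 / (0.028 + 0.023 + 0.075) = 0.29 / 0.126 = 2.3016
k* = 2.3016^(1/0.6) ≈ 4.0122
y* = (k*)^α = 4.0122^0.4 ≈ 1.7432
c* = (1 − s)·y* = (1 − 0.29) × 1.7432 ≈ 1.2377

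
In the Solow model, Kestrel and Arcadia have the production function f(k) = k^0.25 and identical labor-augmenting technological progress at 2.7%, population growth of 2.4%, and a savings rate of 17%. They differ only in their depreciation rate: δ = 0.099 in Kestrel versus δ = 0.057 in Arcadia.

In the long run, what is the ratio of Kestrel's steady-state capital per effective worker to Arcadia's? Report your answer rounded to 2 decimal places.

Steady-state k* = [s/(n + g + δ)]^(1/(1−α)), so the ratio is [ (s_K/(n + g + δ)_K) / (s_A/(n + g + δ)_A) ]^1.3333.
s_K/(n + g + δ)_K = 0.17/0.150 = 1.1333; s_A/(n + g + δ)_A = 0.17/0.108 = 1.5741.
Ratio = (1.1333/1.5741)^1.3333 = 0.7200^1.3333 ≈ 0.6453

k*_K / k*_A ≈ 0.65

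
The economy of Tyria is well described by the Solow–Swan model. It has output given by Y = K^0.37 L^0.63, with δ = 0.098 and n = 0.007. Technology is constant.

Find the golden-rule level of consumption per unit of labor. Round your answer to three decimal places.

At the golden rule, f'(k) = n + δ, so α·k^(α−1) = n + δ and k_gold = (α/(n + δ))^(1/(1−α)).
k_gold = (0.37/0.105)^(1/0.63) = 3.5238^1.5873 ≈ 7.3836
c_gold = f(k_gold) − (n + δ)·k_gold = 2.0954 − 0.105×7.3836 ≈ 1.3201

c_gold ≈ 1.320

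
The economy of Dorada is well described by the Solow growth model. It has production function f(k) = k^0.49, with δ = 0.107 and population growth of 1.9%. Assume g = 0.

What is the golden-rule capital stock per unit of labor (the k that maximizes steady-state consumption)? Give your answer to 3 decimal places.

The golden rule sets f'(k) = n + δ, i.e. α·k^(α−1) = n + δ.
So k^(1−α) = α / (n + δ) = 0.49 / 0.126 = 3.8889.
k_gold = 3.8889^(1/0.51) ≈ 14.3391

k_gold ≈ 14.339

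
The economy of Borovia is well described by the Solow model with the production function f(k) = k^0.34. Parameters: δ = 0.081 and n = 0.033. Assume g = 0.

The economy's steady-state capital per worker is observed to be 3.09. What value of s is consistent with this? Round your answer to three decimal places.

In steady state, investment equals break-even investment: s·k^α = (n + δ)·k.
So s / (n + δ) = (k*)^(1−α) = 3.09^0.66 = 2.1056.
Therefore s = 2.1056 × (n + δ) = 2.1056 × 0.114 = 0.2400.

s ≈ 0.240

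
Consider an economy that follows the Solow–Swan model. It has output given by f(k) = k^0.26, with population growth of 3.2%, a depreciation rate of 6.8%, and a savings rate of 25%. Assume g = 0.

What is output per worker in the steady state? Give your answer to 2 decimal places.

At the steady state, Δk = 0, so s·k^α = (n + δ)·k.
Rearranging, k^(1−α) = s / (n + δ).
k^0.74 = 0.25 / (0.032 + 0.068) = 0.25 / 0.100 = 2.5000
k* = 2.5000^(1/0.74) ≈ 3.4495
y* = (k*)^α = 3.4495^0.26 ≈ 1.3798

y* ≈ 1.38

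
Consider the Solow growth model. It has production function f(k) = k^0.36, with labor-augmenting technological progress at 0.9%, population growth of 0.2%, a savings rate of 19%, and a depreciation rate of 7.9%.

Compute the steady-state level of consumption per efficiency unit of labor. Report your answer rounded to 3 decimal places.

At the steady state, Δk = 0, so s·k^α = (n + g + δ)·k.
Dividing both sides by k: k^(1−α) = s / (n + g + δ).
k^0.64 = 0.19 / (0.002 + 0.009 + 0.079) = 0.19 / 0.090 = 2.1111
k* = 2.1111^(1/0.64) ≈ 3.2140
y* = (k*)^α = 3.2140^0.36 ≈ 1.5224
c* = (1 − s)·y* = (1 − 0.19) × 1.5224 ≈ 1.2331

c* ≈ 1.233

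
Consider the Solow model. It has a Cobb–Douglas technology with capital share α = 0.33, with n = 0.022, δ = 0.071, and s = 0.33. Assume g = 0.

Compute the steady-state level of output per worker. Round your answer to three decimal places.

y* ≈ 1.866

At the steady state, Δk = 0, so s·k^α = (n + δ)·k.
Rearranging, k^(1−α) = s / (n + δ).
k^0.67 = 0.33 / (0.022 + 0.071) = 0.33 / 0.093 = 3.5484
k* = 3.5484^(1/0.67) ≈ 6.6213
y* = (k*)^α = 6.6213^0.33 ≈ 1.8660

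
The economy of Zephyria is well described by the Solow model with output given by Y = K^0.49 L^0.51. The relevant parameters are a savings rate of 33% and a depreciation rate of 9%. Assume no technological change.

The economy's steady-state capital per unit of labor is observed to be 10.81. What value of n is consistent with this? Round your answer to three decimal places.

n ≈ 0.008

Steady state requires s·f(k) = (n + δ)·k, i.e. s·k^α = (n + δ)·k.
So s / (n + δ) = (k*)^(1−α) = 10.81^0.51 = 3.3671.
Therefore n + δ = s / 3.3671 = 0.33 / 3.3671 = 0.0980, so n = 0.0980 − 0.090 = 0.0080.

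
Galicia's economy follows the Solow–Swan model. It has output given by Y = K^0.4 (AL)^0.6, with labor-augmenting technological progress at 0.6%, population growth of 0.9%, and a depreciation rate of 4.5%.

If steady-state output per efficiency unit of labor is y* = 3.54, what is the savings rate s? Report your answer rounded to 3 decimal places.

s ≈ 0.400

In steady state, investment equals break-even investment: s·k^α = (n + g + δ)·k.
Since y* = [s/(n + g + δ)]^(α/(1−α)), we have s/(n + g + δ) = (y*)^((1−α)/α) = 3.54^1.5 = 6.6605.
Therefore s = 6.6605 × (n + g + δ) = 6.6605 × 0.060 = 0.3996.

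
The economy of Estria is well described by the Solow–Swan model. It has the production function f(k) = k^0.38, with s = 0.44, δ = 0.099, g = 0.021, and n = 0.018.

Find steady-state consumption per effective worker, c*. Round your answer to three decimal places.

Steady state requires s·f(k) = (n + g + δ)·k, i.e. s·k^α = (n + g + δ)·k.
Rearranging, k^(1−α) = s / (n + g + δ).
k^0.62 = 0.44 / (0.018 + 0.021 + 0.099) = 0.44 / 0.138 = 3.1884
k* = 3.1884^(1/0.62) ≈ 6.4895
y* = (k*)^α = 6.4895^0.38 ≈ 2.0354
c* = (1 − s)·y* = (1 − 0.44) × 2.0354 ≈ 1.1398

c* ≈ 1.140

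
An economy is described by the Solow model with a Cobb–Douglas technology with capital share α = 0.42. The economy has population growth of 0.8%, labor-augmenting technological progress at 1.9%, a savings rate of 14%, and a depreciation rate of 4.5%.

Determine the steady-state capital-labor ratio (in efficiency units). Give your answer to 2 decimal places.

Steady state requires s·f(k) = (n + g + δ)·k, i.e. s·k^α = (n + g + δ)·k.
Rearranging, k^(1−α) = s / (n + g + δ).
k^0.58 = 0.14 / (0.008 + 0.019 + 0.045) = 0.14 / 0.072 = 1.9444
k* = 1.9444^(1/0.58) ≈ 3.1471

k* = 3.15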